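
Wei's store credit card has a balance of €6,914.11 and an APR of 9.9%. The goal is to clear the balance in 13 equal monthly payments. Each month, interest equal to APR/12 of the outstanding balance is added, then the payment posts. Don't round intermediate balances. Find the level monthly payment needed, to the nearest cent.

€563.07

Monthly rate r = 9.9%/12 = 0.825% = 0.00825.
Level-payment amortization: P = B₀·r / (1 − (1+r)^(−n)) = 6914.11·0.00825 / (1 − 1.00825^(−13)).
Denominator 1 − (1+r)^(−13) = 0.101303602.
P = 57.0414 / 0.101303602 ≈ 563.07.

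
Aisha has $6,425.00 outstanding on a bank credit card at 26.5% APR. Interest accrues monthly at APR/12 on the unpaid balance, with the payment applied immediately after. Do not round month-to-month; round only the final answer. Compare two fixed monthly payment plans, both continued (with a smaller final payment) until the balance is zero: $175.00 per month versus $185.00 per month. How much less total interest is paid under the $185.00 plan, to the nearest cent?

$1,002.07

Monthly rate r = 26.5%/12 = 2.20833% = 0.0220833.
At $175.00/mo: n = ⌈−ln(1 − rB₀/P)/ln(1+r)⌉ = 77 payments (last $38.32); total interest = total paid − $6,425.00 = $6,913.32.
At $185.00/mo: 67 payments (last $126.25); total interest $5,911.25.
Interest saved = $6,913.32 − $5,911.25 = $1,002.07.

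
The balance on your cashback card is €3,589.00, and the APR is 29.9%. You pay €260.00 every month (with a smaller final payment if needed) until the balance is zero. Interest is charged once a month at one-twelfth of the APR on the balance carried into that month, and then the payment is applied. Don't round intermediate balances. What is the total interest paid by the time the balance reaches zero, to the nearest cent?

€864.31

Monthly rate r = 29.9%/12 = 2.49167% = 0.0249167.
Payoff takes n = ⌈−ln(1 − rB₀/P)/ln(1+r)⌉ = ⌈17.127⌉ = 18 payments; the last is €33.31.
Total paid = 17·€260.00 + €33.31 = €4,453.31.
Total interest = total paid − principal = €4,453.31 − €3,589.00 = €864.31.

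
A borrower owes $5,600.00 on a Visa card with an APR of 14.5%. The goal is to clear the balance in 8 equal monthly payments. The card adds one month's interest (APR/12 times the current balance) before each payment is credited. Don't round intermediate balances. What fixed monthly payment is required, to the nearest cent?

Monthly rate r = 14.5%/12 = 1.20833% = 0.0120833.
Level-payment amortization: P = B₀·r / (1 − (1+r)^(−n)) = 5600.00·0.0120833 / (1 − 1.01208^(−8)).
Denominator 1 − (1+r)^(−8) = 0.0916152906.
P = 67.6667 / 0.0916152906 ≈ 738.60.

$738.60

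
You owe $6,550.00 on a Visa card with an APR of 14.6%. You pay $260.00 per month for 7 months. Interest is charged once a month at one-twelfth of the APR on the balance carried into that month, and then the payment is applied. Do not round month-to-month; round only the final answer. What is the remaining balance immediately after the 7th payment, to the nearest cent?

Monthly rate r = 14.6%/12 = 1.21667% = 0.0121667.
Each month: B ← B·(1+r) − $260.00.
Month 1: interest $79.69; balance after payment $6,369.69.
Month 2: interest $77.50; balance after payment $6,187.19.
Month 3: interest $75.28; balance after payment $6,002.47.
Month 4: interest $73.03; balance after payment $5,815.50.
Month 5: interest $70.76; balance after payment $5,626.25.
Month 6: interest $68.45; balance after payment $5,434.71.
Month 7: interest $66.12; balance after payment $5,240.83.

$5,240.83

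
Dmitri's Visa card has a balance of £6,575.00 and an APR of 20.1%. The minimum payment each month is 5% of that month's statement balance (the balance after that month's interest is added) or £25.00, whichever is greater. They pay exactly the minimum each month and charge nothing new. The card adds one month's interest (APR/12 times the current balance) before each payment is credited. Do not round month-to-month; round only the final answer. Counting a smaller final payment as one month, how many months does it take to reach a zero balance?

Monthly rate r = 20.1%/12 = 1.675% = 0.01675.
While 5% of the post-interest balance exceeds £25.00, each month B ← (B·(1+r))·(1 − 0.05), i.e. B shrinks by the factor (1+r)·0.95 = 0.96591.
This holds for months 1–75. Entering month 76 the balance is £487.79; 5% of the post-interest balance is now below £25.00, so the flat £25.00 minimum applies from here.
From month 76 a fixed £25.00 at rate r clears £487.79 in 24 more payments. Total: 75 + 24 = 99 months.

99 months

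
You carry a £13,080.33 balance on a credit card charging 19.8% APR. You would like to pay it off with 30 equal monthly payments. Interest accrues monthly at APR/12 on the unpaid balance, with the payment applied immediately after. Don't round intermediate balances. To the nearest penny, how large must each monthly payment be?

£556.31

Monthly rate r = 19.8%/12 = 1.65% = 0.0165.
Level-payment amortization: P = B₀·r / (1 − (1+r)^(−n)) = 13080.33·0.0165 / (1 − 1.0165^(−30)).
Denominator 1 − (1+r)^(−30) = 0.387961826.
P = 215.825 / 0.387961826 ≈ 556.31.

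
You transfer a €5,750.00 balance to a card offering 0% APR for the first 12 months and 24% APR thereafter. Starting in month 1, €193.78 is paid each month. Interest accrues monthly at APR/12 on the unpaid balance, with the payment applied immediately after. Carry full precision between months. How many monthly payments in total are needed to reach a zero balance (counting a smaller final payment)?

Promo months 1–12 at r₀ = 0%/12 = 0; months 13+ at r₁ = 24%/12 = 0.02.
After month 12 (no interest yet): B = €5,750.00 − 12·€193.78 = €3,424.64.
Then at r₁ with €193.78/mo: n₂ = −ln(1 − r₁·B/P)/ln(1+r₁) ≈ 22.02 → 23 more payments.

35 months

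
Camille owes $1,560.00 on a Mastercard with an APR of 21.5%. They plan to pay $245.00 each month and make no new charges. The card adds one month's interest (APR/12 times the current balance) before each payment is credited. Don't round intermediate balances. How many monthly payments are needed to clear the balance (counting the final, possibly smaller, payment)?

Monthly rate r = 21.5%/12 = 1.79167% = 0.0179167.
Recurrence: B ← B·(1+r) − $245.00.
Month 1: interest $27.95; balance after payment $1,342.95.
Month 2: interest $24.06; balance after payment $1,122.01.
Closed form: n = −ln(1 − rB₀/P)/ln(1+r) = −ln(0.88592)/ln(1.01792) ≈ 6.821, so the balance reaches zero during payment 7.

7 payments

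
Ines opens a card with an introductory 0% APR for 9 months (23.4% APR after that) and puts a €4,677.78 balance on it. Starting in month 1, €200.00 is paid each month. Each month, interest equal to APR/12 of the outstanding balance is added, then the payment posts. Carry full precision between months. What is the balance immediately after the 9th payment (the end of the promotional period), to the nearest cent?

Promo months 1–9 at r₀ = 0%/12 = 0; months 10+ at r₁ = 23.4%/12 = 0.0195.
After month 9 (no interest yet): B = €4,677.78 − 9·€200.00 = €2,877.78.

€2,877.78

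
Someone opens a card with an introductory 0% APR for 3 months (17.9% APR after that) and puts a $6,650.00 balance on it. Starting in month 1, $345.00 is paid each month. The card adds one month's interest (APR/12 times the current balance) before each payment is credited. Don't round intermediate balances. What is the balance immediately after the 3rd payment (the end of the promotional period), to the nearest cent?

Promo months 1–3 at r₀ = 0%/12 = 0; months 4+ at r₁ = 17.9%/12 = 0.0149167.
After month 3 (no interest yet): B = $6,650.00 − 3·$345.00 = $5,615.00.

$5,615.00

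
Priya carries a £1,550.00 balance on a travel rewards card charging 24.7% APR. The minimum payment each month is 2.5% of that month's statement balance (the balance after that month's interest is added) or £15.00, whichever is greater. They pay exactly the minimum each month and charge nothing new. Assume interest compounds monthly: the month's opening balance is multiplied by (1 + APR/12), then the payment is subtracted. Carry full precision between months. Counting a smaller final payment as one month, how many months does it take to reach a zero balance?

Monthly rate r = 24.7%/12 = 2.05833% = 0.0205833.
While 2.5% of the post-interest balance exceeds £15.00, each month B ← (B·(1+r))·(1 − 0.025), i.e. B shrinks by the factor (1+r)·0.975 = 0.99507.
This holds for months 1–197. Entering month 198 the balance is £585.32; 2.5% of the post-interest balance is now below £15.00, so the flat £15.00 minimum applies from here.
From month 198 a fixed £15.00 at rate r clears £585.32 in 80 more payments. Total: 197 + 80 = 277 months.

277 months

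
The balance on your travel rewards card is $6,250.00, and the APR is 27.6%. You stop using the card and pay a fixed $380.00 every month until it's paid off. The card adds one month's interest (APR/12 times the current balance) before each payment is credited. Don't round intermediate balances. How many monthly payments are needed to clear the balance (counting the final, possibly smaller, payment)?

21 months

Monthly rate r = 27.6%/12 = 2.3% = 0.023.
Recurrence: B ← B·(1+r) − $380.00.
Month 1: interest $143.75; balance after payment $6,013.75.
Month 2: interest $138.32; balance after payment $5,772.07.
Closed form: n = −ln(1 − rB₀/P)/ln(1+r) = −ln(0.62171)/ln(1.023) ≈ 20.901, so the balance reaches zero during payment 21.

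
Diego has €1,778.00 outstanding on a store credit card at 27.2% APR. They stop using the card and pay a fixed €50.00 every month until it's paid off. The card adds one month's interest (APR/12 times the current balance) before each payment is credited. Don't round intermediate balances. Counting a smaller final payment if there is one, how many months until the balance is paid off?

74 months

Monthly rate r = 27.2%/12 = 2.26667% = 0.0226667.
Recurrence: B ← B·(1+r) − €50.00.
Month 1: interest €40.30; balance after payment €1,768.30.
Month 2: interest €40.08; balance after payment €1,758.38.
Closed form: n = −ln(1 − rB₀/P)/ln(1+r) = −ln(0.19397)/ln(1.02267) ≈ 73.171, so the balance reaches zero during payment 74.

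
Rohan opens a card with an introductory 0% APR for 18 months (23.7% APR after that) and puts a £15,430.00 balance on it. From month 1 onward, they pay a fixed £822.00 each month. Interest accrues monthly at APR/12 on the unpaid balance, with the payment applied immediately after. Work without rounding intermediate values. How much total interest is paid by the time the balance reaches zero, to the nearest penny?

Promo months 1–18 at r₀ = 0%/12 = 0; months 19+ at r₁ = 23.7%/12 = 0.01975.
After month 18 (no interest yet): B = £15,430.00 − 18·£822.00 = £634.00.
Then at r₁ with £822.00/mo: n₂ = −ln(1 − r₁·B/P)/ln(1+r₁) ≈ 0.78 → 1 more payments.
Total paid = 18·£822.00 + £646.52 = £15,442.52; interest = £15,442.52 − £15,430.00 = £12.52.

£12.52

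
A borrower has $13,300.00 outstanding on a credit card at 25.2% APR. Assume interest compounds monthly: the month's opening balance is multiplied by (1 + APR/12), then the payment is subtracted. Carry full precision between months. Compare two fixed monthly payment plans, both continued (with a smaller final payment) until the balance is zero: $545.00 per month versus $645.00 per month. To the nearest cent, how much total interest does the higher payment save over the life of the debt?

$1,228.93

Monthly rate r = 25.2%/12 = 2.1% = 0.021.
At $545.00/mo: n = ⌈−ln(1 − rB₀/P)/ln(1+r)⌉ = 35 payments (last $311.14); total interest = total paid − $13,300.00 = $5,541.14.
At $645.00/mo: 28 payments (last $197.21); total interest $4,312.21.
Interest saved = $5,541.14 − $4,312.21 = $1,228.93.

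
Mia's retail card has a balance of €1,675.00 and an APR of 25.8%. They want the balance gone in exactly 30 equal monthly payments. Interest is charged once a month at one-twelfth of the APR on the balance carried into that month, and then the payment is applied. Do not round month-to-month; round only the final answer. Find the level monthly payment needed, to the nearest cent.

€76.34

Monthly rate r = 25.8%/12 = 2.15% = 0.0215.
Level-payment amortization: P = B₀·r / (1 − (1+r)^(−n)) = 1675.00·0.0215 / (1 − 1.0215^(−30)).
Denominator 1 − (1+r)^(−30) = 0.471738609.
P = 36.0125 / 0.471738609 ≈ 76.34.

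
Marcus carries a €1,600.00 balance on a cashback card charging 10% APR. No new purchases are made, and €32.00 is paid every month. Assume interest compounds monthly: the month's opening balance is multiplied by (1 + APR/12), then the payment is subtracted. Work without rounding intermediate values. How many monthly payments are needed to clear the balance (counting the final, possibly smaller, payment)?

Monthly rate r = 10%/12 = 0.833333% = 0.00833333.
Recurrence: B ← B·(1+r) − €32.00.
Month 1: interest €13.33; balance after payment €1,581.33.
Month 2: interest €13.18; balance after payment €1,562.51.
Closed form: n = −ln(1 − rB₀/P)/ln(1+r) = −ln(0.58333)/ln(1.00833) ≈ 64.949, so the balance reaches zero during payment 65.

65 payments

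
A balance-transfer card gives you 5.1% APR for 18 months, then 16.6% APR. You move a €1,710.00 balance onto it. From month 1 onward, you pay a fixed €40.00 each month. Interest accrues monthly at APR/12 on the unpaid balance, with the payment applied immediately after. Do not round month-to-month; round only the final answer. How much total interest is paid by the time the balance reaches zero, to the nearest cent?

€402.25

Promo months 1–18 at r₀ = 5.1%/12 = 0.00425; months 19+ at r₁ = 16.6%/12 = 0.0138333.
After month 18: iterate B ← B·(1+r₀) − €40.00 for 18 months → €1,099.04.
Then at r₁ with €40.00/mo: n₂ = −ln(1 − r₁·B/P)/ln(1+r₁) ≈ 34.81 → 35 more payments.
Total paid = 52·€40.00 + €32.25 = €2,112.25; interest = €2,112.25 − €1,710.00 = €402.25.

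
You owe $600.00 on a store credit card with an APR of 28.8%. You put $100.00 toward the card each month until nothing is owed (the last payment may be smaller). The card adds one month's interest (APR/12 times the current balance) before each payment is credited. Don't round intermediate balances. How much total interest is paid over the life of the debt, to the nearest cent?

Monthly rate r = 28.8%/12 = 2.4% = 0.024.
Payoff takes n = ⌈−ln(1 − rB₀/P)/ln(1+r)⌉ = ⌈6.556⌉ = 7 payments; the last is $55.89.
Total paid = 6·$100.00 + $55.89 = $655.89.
Total interest = total paid − principal = $655.89 − $600.00 = $55.89.

$55.89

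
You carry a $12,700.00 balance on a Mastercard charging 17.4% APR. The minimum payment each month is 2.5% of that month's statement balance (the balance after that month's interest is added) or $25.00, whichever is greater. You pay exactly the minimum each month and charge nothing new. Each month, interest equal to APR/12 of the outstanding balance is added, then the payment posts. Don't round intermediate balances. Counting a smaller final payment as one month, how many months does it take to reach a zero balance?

Monthly rate r = 17.4%/12 = 1.45% = 0.0145.
While 2.5% of the post-interest balance exceeds $25.00, each month B ← (B·(1+r))·(1 − 0.025), i.e. B shrinks by the factor (1+r)·0.975 = 0.98914.
This holds for months 1–235. Entering month 236 the balance is $975.26; 2.5% of the post-interest balance is now below $25.00, so the flat $25.00 minimum applies from here.
From month 236 a fixed $25.00 at rate r clears $975.26 in 58 more payments. Total: 235 + 58 = 293 months.

293 months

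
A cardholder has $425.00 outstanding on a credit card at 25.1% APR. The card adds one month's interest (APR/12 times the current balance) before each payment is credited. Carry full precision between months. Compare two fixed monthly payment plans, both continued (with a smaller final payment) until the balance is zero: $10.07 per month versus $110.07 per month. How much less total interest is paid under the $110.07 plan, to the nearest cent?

Monthly rate r = 25.1%/12 = 2.09167% = 0.0209167.
At $10.07/mo: n = ⌈−ln(1 − rB₀/P)/ln(1+r)⌉ = 104 payments (last $5.62); total interest = total paid − $425.00 = $617.83.
At $110.07/mo: 5 payments (last $7.56); total interest $22.84.
Interest saved = $617.83 − $22.84 = $594.99.

$594.99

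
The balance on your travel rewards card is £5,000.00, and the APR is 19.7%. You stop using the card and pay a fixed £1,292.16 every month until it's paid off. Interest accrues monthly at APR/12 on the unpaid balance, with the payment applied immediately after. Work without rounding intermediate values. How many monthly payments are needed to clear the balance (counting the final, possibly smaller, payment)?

Monthly rate r = 19.7%/12 = 1.64167% = 0.0164167.
Recurrence: B ← B·(1+r) − £1,292.16.
Month 1: interest £82.08; balance after payment £3,789.92.
Month 2: interest £62.22; balance after payment £2,559.98.
Month 3: interest £42.03; balance after payment £1,309.85.
Month 4: interest £21.50; balance after payment £39.19.
Month 5: interest £0.64; balance after payment £0.00.

5 months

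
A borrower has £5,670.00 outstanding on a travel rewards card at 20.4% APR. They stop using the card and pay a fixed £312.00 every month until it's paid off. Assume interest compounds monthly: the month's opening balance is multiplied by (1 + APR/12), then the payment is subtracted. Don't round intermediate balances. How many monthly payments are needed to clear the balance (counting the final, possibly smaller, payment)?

Monthly rate r = 20.4%/12 = 1.7% = 0.017.
Recurrence: B ← B·(1+r) − £312.00.
Month 1: interest £96.39; balance after payment £5,454.39.
Month 2: interest £92.72; balance after payment £5,235.11.
Closed form: n = −ln(1 − rB₀/P)/ln(1+r) = −ln(0.69106)/ln(1.017) ≈ 21.921, so the balance reaches zero during payment 22.

22 months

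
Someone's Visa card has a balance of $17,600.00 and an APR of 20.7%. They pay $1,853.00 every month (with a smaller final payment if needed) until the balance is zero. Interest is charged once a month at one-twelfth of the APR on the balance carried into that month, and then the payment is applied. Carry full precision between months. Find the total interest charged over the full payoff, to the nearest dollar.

Monthly rate r = 20.7%/12 = 1.725% = 0.01725.
Payoff takes n = ⌈−ln(1 − rB₀/P)/ln(1+r)⌉ = ⌈10.462⌉ = 11 payments; the last is $860.85.
Total paid = 10·$1,853.00 + $860.85 = $19,390.85.
Total interest = total paid − principal = $19,390.85 − $17,600.00 = $1,790.85.

$1,791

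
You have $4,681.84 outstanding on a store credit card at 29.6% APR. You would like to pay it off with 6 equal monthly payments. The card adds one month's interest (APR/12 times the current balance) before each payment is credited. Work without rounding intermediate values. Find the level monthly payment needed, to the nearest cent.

$849.04

Monthly rate r = 29.6%/12 = 2.46667% = 0.0246667.
Level-payment amortization: P = B₀·r / (1 − (1+r)^(−n)) = 4681.84·0.0246667 / (1 − 1.02467^(−6)).
Denominator 1 − (1+r)^(−6) = 0.136018687.
P = 115.485 / 0.136018687 ≈ 849.04.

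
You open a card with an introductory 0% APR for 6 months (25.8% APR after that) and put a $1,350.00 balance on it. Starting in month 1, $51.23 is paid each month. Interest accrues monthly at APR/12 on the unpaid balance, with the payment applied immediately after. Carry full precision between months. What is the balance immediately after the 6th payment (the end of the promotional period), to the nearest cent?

Promo months 1–6 at r₀ = 0%/12 = 0; months 7+ at r₁ = 25.8%/12 = 0.0215.
After month 6 (no interest yet): B = $1,350.00 − 6·$51.23 = $1,042.62.

$1,042.62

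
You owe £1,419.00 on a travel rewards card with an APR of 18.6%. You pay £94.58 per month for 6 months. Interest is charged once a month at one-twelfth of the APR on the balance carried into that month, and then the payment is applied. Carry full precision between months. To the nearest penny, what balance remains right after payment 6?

£966.26

Monthly rate r = 18.6%/12 = 1.55% = 0.0155.
Each month: B ← B·(1+r) − £94.58.
Month 1: interest £21.99; balance after payment £1,346.41.
Month 2: interest £20.87; balance after payment £1,272.70.
Month 3: interest £19.73; balance after payment £1,197.85.
Month 4: interest £18.57; balance after payment £1,121.84.
Month 5: interest £17.39; balance after payment £1,044.65.
Month 6: interest £16.19; balance after payment £966.26.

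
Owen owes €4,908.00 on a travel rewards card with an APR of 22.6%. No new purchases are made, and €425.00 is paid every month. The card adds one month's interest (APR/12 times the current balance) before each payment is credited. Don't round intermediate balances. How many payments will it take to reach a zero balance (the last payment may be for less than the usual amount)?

Monthly rate r = 22.6%/12 = 1.88333% = 0.0188333.
Recurrence: B ← B·(1+r) − €425.00.
Month 1: interest €92.43; balance after payment €4,575.43.
Month 2: interest €86.17; balance after payment €4,236.60.
Closed form: n = −ln(1 − rB₀/P)/ln(1+r) = −ln(0.78251)/ln(1.01883) ≈ 13.144, so the balance reaches zero during payment 14.

14 payments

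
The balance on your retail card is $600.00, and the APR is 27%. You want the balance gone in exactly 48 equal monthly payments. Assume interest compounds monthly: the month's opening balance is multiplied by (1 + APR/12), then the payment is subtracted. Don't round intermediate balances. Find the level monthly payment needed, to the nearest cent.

Monthly rate r = 27%/12 = 2.25% = 0.0225.
Level-payment amortization: P = B₀·r / (1 − (1+r)^(−n)) = 600.00·0.0225 / (1 − 1.0225^(−48)).
Denominator 1 − (1+r)^(−48) = 0.656314825.
P = 13.5 / 0.656314825 ≈ 20.57.

$20.57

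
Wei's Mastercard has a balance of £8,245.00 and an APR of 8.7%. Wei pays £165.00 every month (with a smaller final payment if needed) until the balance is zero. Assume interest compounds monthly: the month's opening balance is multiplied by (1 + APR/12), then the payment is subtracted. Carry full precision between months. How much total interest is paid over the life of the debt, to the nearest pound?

Monthly rate r = 8.7%/12 = 0.725% = 0.00725.
Payoff takes n = ⌈−ln(1 − rB₀/P)/ln(1+r)⌉ = ⌈62.274⌉ = 63 payments; the last is £45.30.
Total paid = 62·£165.00 + £45.30 = £10,275.30.
Total interest = total paid − principal = £10,275.30 − £8,245.00 = £2,030.30.

£2,030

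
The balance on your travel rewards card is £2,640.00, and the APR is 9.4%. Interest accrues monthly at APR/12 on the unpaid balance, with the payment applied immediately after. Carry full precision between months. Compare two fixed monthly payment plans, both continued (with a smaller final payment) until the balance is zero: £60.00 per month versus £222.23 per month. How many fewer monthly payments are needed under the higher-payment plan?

Monthly rate r = 9.4%/12 = 0.783333% = 0.00783333.
At £60.00/mo: n = ⌈−ln(1 − rB₀/P)/ln(1+r)⌉ = 55 payments (last £9.72); total interest = total paid − £2,640.00 = £609.72.
At £222.23/mo: 13 payments (last £115.33); total interest £142.09.
Payments saved = 55 − 13 = 42.

42 fewer payments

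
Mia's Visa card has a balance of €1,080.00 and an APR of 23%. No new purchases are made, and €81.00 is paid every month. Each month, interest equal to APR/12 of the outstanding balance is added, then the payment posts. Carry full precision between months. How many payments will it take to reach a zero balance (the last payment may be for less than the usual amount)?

Monthly rate r = 23%/12 = 1.91667% = 0.0191667.
Recurrence: B ← B·(1+r) − €81.00.
Month 1: interest €20.70; balance after payment €1,019.70.
Month 2: interest €19.54; balance after payment €958.24.
Closed form: n = −ln(1 − rB₀/P)/ln(1+r) = −ln(0.74444)/ln(1.01917) ≈ 15.545, so the balance reaches zero during payment 16.

16 payments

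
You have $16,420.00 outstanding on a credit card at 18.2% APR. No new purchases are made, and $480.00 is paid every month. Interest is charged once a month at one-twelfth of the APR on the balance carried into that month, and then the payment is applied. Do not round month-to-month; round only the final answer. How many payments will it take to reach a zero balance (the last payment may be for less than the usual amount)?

Monthly rate r = 18.2%/12 = 1.51667% = 0.0151667.
Recurrence: B ← B·(1+r) − $480.00.
Month 1: interest $249.04; balance after payment $16,189.04.
Month 2: interest $245.53; balance after payment $15,954.57.
Closed form: n = −ln(1 − rB₀/P)/ln(1+r) = −ln(0.48117)/ln(1.01517) ≈ 48.597, so the balance reaches zero during payment 49.

49 months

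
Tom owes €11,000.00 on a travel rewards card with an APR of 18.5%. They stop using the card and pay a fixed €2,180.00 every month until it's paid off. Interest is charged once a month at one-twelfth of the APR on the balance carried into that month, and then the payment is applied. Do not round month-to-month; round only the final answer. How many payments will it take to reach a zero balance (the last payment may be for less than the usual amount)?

Monthly rate r = 18.5%/12 = 1.54167% = 0.0154167.
Recurrence: B ← B·(1+r) − €2,180.00.
Month 1: interest €169.58; balance after payment €8,989.58.
Month 2: interest €138.59; balance after payment €6,948.17.
Month 3: interest €107.12; balance after payment €4,875.29.
Month 4: interest €75.16; balance after payment €2,770.45.
Month 5: interest €42.71; balance after payment €633.16.
Month 6: interest €9.76; balance after payment €0.00.

6 months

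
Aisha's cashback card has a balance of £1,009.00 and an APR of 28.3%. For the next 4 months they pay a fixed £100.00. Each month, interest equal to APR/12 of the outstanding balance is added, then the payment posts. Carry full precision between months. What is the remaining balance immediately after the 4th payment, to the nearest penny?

£693.23

Monthly rate r = 28.3%/12 = 2.35833% = 0.0235833.
Each month: B ← B·(1+r) − £100.00.
Month 1: interest £23.80; balance after payment £932.80.
Month 2: interest £22.00; balance after payment £854.79.
Month 3: interest £20.16; balance after payment £774.95.
Month 4: interest £18.28; balance after payment £693.23.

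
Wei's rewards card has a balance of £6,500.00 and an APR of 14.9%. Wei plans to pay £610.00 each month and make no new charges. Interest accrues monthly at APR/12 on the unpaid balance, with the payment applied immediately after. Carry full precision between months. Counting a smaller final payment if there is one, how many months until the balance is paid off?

Monthly rate r = 14.9%/12 = 1.24167% = 0.0124167.
Recurrence: B ← B·(1+r) − £610.00.
Month 1: interest £80.71; balance after payment £5,970.71.
Month 2: interest £74.14; balance after payment £5,434.84.
Closed form: n = −ln(1 − rB₀/P)/ln(1+r) = −ln(0.86769)/ln(1.01242) ≈ 11.501, so the balance reaches zero during payment 12.

12 months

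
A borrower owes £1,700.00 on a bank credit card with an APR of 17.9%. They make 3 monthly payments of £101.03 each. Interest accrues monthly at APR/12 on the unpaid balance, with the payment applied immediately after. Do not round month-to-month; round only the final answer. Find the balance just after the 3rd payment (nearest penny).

Monthly rate r = 17.9%/12 = 1.49167% = 0.0149167.
Each month: B ← B·(1+r) − £101.03.
Month 1: interest £25.36; balance after payment £1,624.33.
Month 2: interest £24.23; balance after payment £1,547.53.
Month 3: interest £23.08; balance after payment £1,469.58.

£1,469.58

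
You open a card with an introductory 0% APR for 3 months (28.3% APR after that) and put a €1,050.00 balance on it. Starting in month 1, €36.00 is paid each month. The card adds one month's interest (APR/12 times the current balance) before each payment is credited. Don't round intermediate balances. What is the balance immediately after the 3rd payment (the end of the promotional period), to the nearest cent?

Promo months 1–3 at r₀ = 0%/12 = 0; months 4+ at r₁ = 28.3%/12 = 0.0235833.
After month 3 (no interest yet): B = €1,050.00 − 3·€36.00 = €942.00.

€942.00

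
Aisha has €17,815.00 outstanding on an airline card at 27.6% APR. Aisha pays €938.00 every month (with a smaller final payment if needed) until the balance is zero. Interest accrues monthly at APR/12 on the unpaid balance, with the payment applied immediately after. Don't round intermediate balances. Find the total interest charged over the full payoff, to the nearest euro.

Monthly rate r = 27.6%/12 = 2.3% = 0.023.
Payoff takes n = ⌈−ln(1 − rB₀/P)/ln(1+r)⌉ = ⌈25.250⌉ = 26 payments; the last is €236.45.
Total paid = 25·€938.00 + €236.45 = €23,686.45.
Total interest = total paid − principal = €23,686.45 − €17,815.00 = €5,871.45.

€5,871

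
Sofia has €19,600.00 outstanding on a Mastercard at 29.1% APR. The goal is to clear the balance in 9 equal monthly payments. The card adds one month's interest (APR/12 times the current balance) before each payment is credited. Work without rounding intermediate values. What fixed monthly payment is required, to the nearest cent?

€2,450.26

Monthly rate r = 29.1%/12 = 2.425% = 0.02425.
Level-payment amortization: P = B₀·r / (1 − (1+r)^(−n)) = 19600.00·0.02425 / (1 − 1.02425^(−9)).
Denominator 1 − (1+r)^(−9) = 0.193979205.
P = 475.3 / 0.193979205 ≈ 2450.26.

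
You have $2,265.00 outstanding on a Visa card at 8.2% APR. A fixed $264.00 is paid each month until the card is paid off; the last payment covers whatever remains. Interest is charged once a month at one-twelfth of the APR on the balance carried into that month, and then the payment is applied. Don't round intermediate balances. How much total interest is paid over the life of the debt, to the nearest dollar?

Monthly rate r = 8.2%/12 = 0.683333% = 0.00683333.
Payoff takes n = ⌈−ln(1 − rB₀/P)/ln(1+r)⌉ = ⌈8.871⌉ = 9 payments; the last is $230.18.
Total paid = 8·$264.00 + $230.18 = $2,342.18.
Total interest = total paid − principal = $2,342.18 − $2,265.00 = $77.18.

$77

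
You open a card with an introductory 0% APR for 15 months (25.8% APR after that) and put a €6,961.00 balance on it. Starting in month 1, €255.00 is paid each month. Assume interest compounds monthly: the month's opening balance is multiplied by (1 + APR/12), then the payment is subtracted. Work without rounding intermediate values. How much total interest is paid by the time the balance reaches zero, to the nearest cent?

Promo months 1–15 at r₀ = 0%/12 = 0; months 16+ at r₁ = 25.8%/12 = 0.0215.
After month 15 (no interest yet): B = €6,961.00 − 15·€255.00 = €3,136.00.
Then at r₁ with €255.00/mo: n₂ = −ln(1 − r₁·B/P)/ln(1+r₁) ≈ 14.44 → 15 more payments.
Total paid = 29·€255.00 + €111.79 = €7,506.79; interest = €7,506.79 − €6,961.00 = €545.79.

€545.79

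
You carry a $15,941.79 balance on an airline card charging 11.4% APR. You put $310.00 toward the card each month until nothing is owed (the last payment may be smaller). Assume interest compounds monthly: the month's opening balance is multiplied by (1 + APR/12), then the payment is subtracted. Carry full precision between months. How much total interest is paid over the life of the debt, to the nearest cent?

$6,041.02

Monthly rate r = 11.4%/12 = 0.95% = 0.0095.
Payoff takes n = ⌈−ln(1 − rB₀/P)/ln(1+r)⌉ = ⌈70.912⌉ = 71 payments; the last is $282.81.
Total paid = 70·$310.00 + $282.81 = $21,982.81.
Total interest = total paid − principal = $21,982.81 − $15,941.79 = $6,041.02.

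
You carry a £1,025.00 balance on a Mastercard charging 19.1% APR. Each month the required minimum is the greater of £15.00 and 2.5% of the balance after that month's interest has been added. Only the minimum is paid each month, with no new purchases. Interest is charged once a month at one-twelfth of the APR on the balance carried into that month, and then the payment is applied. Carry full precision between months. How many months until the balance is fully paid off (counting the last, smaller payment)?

121 months

Monthly rate r = 19.1%/12 = 1.59167% = 0.0159167.
While 2.5% of the post-interest balance exceeds £15.00, each month B ← (B·(1+r))·(1 − 0.025), i.e. B shrinks by the factor (1+r)·0.975 = 0.99052.
This holds for months 1–58. Entering month 59 the balance is £589.88; 2.5% of the post-interest balance is now below £15.00, so the flat £15.00 minimum applies from here.
From month 59 a fixed £15.00 at rate r clears £589.88 in 63 more payments. Total: 58 + 63 = 121 months.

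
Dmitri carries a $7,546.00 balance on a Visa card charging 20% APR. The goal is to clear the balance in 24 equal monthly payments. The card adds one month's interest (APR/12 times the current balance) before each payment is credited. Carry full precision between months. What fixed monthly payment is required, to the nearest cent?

$384.06

Monthly rate r = 20%/12 = 1.66667% = 0.0166667.
Level-payment amortization: P = B₀·r / (1 − (1+r)^(−n)) = 7546.00·0.0166667 / (1 − 1.01667^(−24)).
Denominator 1 − (1+r)^(−24) = 0.327466428.
P = 125.767 / 0.327466428 ≈ 384.06.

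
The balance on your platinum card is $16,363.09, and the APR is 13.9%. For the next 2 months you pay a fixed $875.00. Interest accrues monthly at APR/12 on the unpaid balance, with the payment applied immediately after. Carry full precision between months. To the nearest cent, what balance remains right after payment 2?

$14,984.23

Monthly rate r = 13.9%/12 = 1.15833% = 0.0115833.
Each month: B ← B·(1+r) − $875.00.
Month 1: interest $189.54; balance after payment $15,677.63.
Month 2: interest $181.60; balance after payment $14,984.23.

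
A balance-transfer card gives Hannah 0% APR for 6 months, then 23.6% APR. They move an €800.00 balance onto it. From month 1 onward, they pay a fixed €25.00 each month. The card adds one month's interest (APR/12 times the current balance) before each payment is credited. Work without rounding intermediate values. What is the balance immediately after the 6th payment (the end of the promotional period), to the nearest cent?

Promo months 1–6 at r₀ = 0%/12 = 0; months 7+ at r₁ = 23.6%/12 = 0.0196667.
After month 6 (no interest yet): B = €800.00 − 6·€25.00 = €650.00.

€650.00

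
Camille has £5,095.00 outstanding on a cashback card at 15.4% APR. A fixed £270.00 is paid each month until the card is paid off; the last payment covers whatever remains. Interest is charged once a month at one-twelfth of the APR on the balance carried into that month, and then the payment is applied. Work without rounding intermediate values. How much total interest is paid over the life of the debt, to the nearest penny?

£776.70

Monthly rate r = 15.4%/12 = 1.28333% = 0.0128333.
Payoff takes n = ⌈−ln(1 − rB₀/P)/ln(1+r)⌉ = ⌈21.746⌉ = 22 payments; the last is £201.70.
Total paid = 21·£270.00 + £201.70 = £5,871.70.
Total interest = total paid − principal = £5,871.70 − £5,095.00 = £776.70.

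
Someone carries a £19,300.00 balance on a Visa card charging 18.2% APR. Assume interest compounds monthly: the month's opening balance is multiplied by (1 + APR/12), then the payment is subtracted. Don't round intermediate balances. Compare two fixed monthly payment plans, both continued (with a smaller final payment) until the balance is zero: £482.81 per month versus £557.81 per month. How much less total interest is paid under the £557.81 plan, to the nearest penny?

Monthly rate r = 18.2%/12 = 1.51667% = 0.0151667.
At £482.81/mo: n = ⌈−ln(1 − rB₀/P)/ln(1+r)⌉ = 62 payments (last £445.68); total interest = total paid − £19,300.00 = £10,597.09.
At £557.81/mo: 50 payments (last £236.30); total interest £8,268.99.
Interest saved = £10,597.09 − £8,268.99 = £2,328.10.

£2,328.10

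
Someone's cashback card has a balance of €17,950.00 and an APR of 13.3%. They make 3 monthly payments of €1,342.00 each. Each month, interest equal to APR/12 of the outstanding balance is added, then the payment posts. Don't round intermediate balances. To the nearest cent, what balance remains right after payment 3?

€14,482.69

Monthly rate r = 13.3%/12 = 1.10833% = 0.0110833.
Each month: B ← B·(1+r) − €1,342.00.
Month 1: interest €198.95; balance after payment €16,806.95.
Month 2: interest €186.28; balance after payment €15,651.22.
Month 3: interest €173.47; balance after payment €14,482.69.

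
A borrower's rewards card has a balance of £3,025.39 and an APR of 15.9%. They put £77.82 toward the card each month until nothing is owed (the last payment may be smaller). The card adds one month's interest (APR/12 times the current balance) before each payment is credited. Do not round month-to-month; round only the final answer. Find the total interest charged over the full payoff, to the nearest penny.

£1,254.03

Monthly rate r = 15.9%/12 = 1.325% = 0.01325.
Payoff takes n = ⌈−ln(1 − rB₀/P)/ln(1+r)⌉ = ⌈54.991⌉ = 55 payments; the last is £77.14.
Total paid = 54·£77.82 + £77.14 = £4,279.42.
Total interest = total paid − principal = £4,279.42 − £3,025.39 = £1,254.03.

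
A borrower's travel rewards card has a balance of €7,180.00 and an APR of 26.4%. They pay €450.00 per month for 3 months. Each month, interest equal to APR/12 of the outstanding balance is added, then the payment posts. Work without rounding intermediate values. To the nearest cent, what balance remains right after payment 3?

€6,284.46

Monthly rate r = 26.4%/12 = 2.2% = 0.022.
Each month: B ← B·(1+r) − €450.00.
Month 1: interest €157.96; balance after payment €6,887.96.
Month 2: interest €151.54; balance after payment €6,589.50.
Month 3: interest €144.97; balance after payment €6,284.46.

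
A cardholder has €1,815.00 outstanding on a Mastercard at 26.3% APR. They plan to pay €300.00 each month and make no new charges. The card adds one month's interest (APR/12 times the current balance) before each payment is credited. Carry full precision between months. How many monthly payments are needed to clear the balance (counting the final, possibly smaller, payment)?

7 months

Monthly rate r = 26.3%/12 = 2.19167% = 0.0219167.
Recurrence: B ← B·(1+r) − €300.00.
Month 1: interest €39.78; balance after payment €1,554.78.
Month 2: interest €34.08; balance after payment €1,288.85.
Closed form: n = −ln(1 − rB₀/P)/ln(1+r) = −ln(0.8674)/ln(1.02192) ≈ 6.561, so the balance reaches zero during payment 7.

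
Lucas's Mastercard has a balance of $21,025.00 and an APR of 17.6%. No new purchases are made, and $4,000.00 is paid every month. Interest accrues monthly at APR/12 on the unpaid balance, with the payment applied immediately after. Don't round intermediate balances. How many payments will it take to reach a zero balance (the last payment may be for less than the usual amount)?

Monthly rate r = 17.6%/12 = 1.46667% = 0.0146667.
Recurrence: B ← B·(1+r) − $4,000.00.
Month 1: interest $308.37; balance after payment $17,333.37.
Month 2: interest $254.22; balance after payment $13,587.59.
Month 3: interest $199.28; balance after payment $9,786.87.
Month 4: interest $143.54; balance after payment $5,930.41.
Month 5: interest $86.98; balance after payment $2,017.39.
Month 6: interest $29.59; balance after payment $0.00.

6 payments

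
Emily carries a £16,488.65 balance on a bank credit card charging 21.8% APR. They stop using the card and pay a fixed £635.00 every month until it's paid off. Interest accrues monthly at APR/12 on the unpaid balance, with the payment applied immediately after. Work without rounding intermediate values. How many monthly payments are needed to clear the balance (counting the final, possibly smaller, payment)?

Monthly rate r = 21.8%/12 = 1.81667% = 0.0181667.
Recurrence: B ← B·(1+r) − £635.00.
Month 1: interest £299.54; balance after payment £16,153.19.
Month 2: interest £293.45; balance after payment £15,811.64.
Closed form: n = −ln(1 − rB₀/P)/ln(1+r) = −ln(0.52828)/ln(1.01817) ≈ 35.445, so the balance reaches zero during payment 36.

36 payments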